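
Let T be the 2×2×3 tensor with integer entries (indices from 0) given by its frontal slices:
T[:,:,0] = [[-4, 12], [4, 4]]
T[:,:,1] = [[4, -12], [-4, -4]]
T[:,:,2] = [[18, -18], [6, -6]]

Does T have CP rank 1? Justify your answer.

No

The mode-1 unfolding of T (rows indexed by i, columns by (j,k) = (0,0), (0,1), (0,2), (1,0), (1,1), (1,2)) is [[-4, 4, 18, 12, -12, -18], [4, -4, 6, 4, -4, -6]].
There the 2×2 minor on rows i ∈ {0, 1}, columns (j,k) ∈ {(0,0), (0,2)} is det [[-4, 18], [4, 6]] = -96 ≠ 0, so this unfolding has rank ≥ 2; CP rank is at least every unfolding rank, so rank(T) ≥ 2.
In particular rank(T) ≥ 2 > 1, so T is not rank-1.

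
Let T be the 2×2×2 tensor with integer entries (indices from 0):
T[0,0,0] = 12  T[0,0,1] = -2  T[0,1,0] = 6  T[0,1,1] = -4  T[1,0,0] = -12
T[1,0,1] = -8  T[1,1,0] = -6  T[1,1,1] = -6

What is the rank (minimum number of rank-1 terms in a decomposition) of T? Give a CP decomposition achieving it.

Lower bound: the mode-1 unfolding of T (rows indexed by i, columns by (j,k) = (0,0), (0,1), (1,0), (1,1)) is [[12, -2, 6, -4], [-12, -8, -6, -6]].
There the 2×2 minor on rows i ∈ {0, 1}, columns (j,k) ∈ {(0,0), (0,1)} is det [[12, -2], [-12, -8]] = -120 ≠ 0, so this unfolding has rank ≥ 2; CP rank is at least every unfolding rank, so rank(T) ≥ 2. (Flattening ranks never certify an upper bound on CP rank; for that we must actually write T with 2 rank-1 terms.)
Upper bound — finding two terms. Write S_k = T[:,:,k] for the frontal slices: S₀ = [[12, 6], [-12, -6]], S₁ = [[-2, -4], [-8, -6]].
If T = a₁ ⊗ b₁ ⊗ c₁ + a₂ ⊗ b₂ ⊗ c₂ then each S_k = c₁[k]·a₁b₁ᵀ + c₂[k]·a₂b₂ᵀ. S₀ and S₁ are linearly independent, so a₁b₁ᵀ and a₂b₂ᵀ must span the same plane of matrices: they are the rank-1 matrices of the form x·S₀ + y·S₁.
det(x·S₀ + y·S₁) is −60·xy − 20·y² = (-20)·(y)(3·x + y), vanishing at (x:y) = (1:0) and (1:-3).
M₁ = S₀ = [[12, 6], [-12, -6]] = 6·[1, -1][2, 1]ᵀ and M₂ = S₀ − 3·S₁ = [[18, 18], [12, 12]] = 6·[3, 2][1, 1]ᵀ, so take a₁ = [1, -1], b₁ = [2, 1], a₂ = [3, 2], b₂ = [1, 1].
Each slice is an integer combination of E₁ = a₁b₁ᵀ and E₂ = a₂b₂ᵀ: S₀ = 6·E₁, S₁ = 2·E₁ − 2·E₂; reading off coefficients, c₁ = [6, 2] and c₂ = [0, -2].
Hence T = [1, -1] ⊗ [2, 1] ⊗ [6, 2] + [3, 2] ⊗ [1, 1] ⊗ [0, -2], so rank(T) ≤ 2.
These bounds meet, so rank(T) = 2.
Check entry T[0,0,1] = -2: (1)·(2)·(2) + (3)·(1)·(-2) = -2.

rank(T) = 2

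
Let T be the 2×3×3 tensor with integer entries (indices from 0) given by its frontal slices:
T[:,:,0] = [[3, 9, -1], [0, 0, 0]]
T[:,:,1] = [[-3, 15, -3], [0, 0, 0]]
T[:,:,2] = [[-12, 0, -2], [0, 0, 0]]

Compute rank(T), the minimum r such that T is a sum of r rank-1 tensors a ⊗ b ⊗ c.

2

Lower bound: the mode-2 unfolding of T (rows indexed by j, columns by (i,k) = (0,0), (0,1), (0,2), (1,0), (1,1), (1,2)) is [[3, -3, -12, 0, 0, 0], [9, 15, 0, 0, 0, 0], [-1, -3, -2, 0, 0, 0]].
There the 2×2 minor on rows j ∈ {0, 1}, columns (i,k) ∈ {(0,0), (0,1)} is det [[3, -3], [9, 15]] = 72 ≠ 0, so this unfolding has rank ≥ 2; CP rank is at least every unfolding rank, so rank(T) ≥ 2. (Flattening ranks never certify an upper bound on CP rank; for that we must actually write T with 2 rank-1 terms.)
Upper bound — finding two terms. Every mode-1 slice of T is a multiple of one matrix: T[i,:,:] = a[i]·M with a = (1, 0) and M = [[3, -3, -12], [9, 15, 0], [-1, -3, -2]] (rows indexed by j, columns by k). So it suffices to write M as a sum of two rank-1 matrices.
The rows of M satisfy (row 0) = (row 1) + 6·(row 2), so splitting by rows, M = (1, 1, 0)(9, 15, 0)ᵀ + (6, 0, 1)(-1, -3, -2)ᵀ.
Hence T = (1, 0) ⊗ (1, 1, 0) ⊗ (9, 15, 0) + (1, 0) ⊗ (6, 0, 1) ⊗ (-1, -3, -2), so rank(T) ≤ 2.
These bounds meet, so rank(T) = 2.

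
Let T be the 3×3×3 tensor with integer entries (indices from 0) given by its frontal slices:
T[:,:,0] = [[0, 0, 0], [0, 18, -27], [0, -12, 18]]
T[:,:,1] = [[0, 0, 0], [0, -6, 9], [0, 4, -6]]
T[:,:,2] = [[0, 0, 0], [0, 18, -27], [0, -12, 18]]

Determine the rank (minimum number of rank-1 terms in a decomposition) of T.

Lower bound: T ≠ 0 (e.g. T[1,1,0] = 18), so rank(T) ≥ 1.
Upper bound: if T = a ⊗ b ⊗ c then every fibre of T is a multiple of the corresponding factor, so read the factors off the fibres through the nonzero entry T[1,1,0] = 18.
The mode-1 fibre T[:,1,0] = [0, 18, -12] gives a = [0, 3, -2] (primitive direction); the mode-2 fibre T[1,:,0] = [0, 18, -27] gives b = [0, 2, -3]; then c[k] = T[1,1,k] / (a[1]·b[1]) = [18, -6, 18] / 6 = [3, -1, 3].
Expanding [0, 3, -2] ⊗ [0, 2, -3] ⊗ [3, -1, 3] reproduces all 27 entries of T, so T = [0, 3, -2] ⊗ [0, 2, -3] ⊗ [3, -1, 3] and rank(T) ≤ 1.
These bounds meet, so rank(T) = 1.
Check entry T[1,1,0] = 18: (3)·(2)·(3) = 18.

1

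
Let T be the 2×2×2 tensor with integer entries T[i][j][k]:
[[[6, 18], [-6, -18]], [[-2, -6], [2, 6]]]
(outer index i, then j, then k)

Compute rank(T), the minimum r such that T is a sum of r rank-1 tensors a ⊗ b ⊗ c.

1

Lower bound: T ≠ 0 (e.g. T[0,0,0] = 6), so rank(T) ≥ 1.
Upper bound: the mode-1 fibre T[:,0,0] = [6, -2] gives a = [3, -1] (primitive direction); the mode-2 fibre T[0,:,0] = [6, -6] gives b = [1, -1]; then c[k] = T[0,0,k] / (a[0]·b[0]) = [6, 18] / 3 = [2, 6].
Expanding [3, -1] ⊗ [1, -1] ⊗ [2, 6] reproduces all 8 entries of T, so T = [3, -1] ⊗ [1, -1] ⊗ [2, 6] and rank(T) ≤ 1.
These bounds meet, so rank(T) = 1.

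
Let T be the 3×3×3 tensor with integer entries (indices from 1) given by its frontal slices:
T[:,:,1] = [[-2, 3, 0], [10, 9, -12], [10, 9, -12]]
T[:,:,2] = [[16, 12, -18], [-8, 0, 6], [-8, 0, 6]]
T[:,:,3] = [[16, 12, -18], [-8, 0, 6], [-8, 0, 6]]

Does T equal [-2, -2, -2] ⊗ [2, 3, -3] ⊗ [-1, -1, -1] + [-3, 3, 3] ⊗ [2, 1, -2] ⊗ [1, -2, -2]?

Yes

Reconstruct entrywise from the claimed factors. For example, T[3,3,1] = -12 and Σₗ aₗ[3]bₗ[3]cₗ[1] = (-2)·(-3)·(-1) + (3)·(-2)·(1) = -12; checking all 27 entries, every one matches. The claim holds.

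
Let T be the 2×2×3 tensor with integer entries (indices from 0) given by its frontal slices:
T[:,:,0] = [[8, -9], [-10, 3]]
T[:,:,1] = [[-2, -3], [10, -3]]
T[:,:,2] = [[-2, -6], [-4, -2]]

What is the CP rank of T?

3

Lower bound: the mode-3 unfolding of T (rows indexed by k, columns by (i,j) = (0,0), (0,1), (1,0), (1,1)) is [[8, -9, -10, 3], [-2, -3, 10, -3], [-2, -6, -4, -2]].
There the 3×3 minor on rows k ∈ {0, 1, 2}, columns (i,j) ∈ {(0,0), (0,1), (1,0)} is det [[8, -9, -10], [-2, -3, 10], [-2, -6, -4]] = 768 ≠ 0, so this unfolding has rank ≥ 3; CP rank is at least every unfolding rank, so rank(T) ≥ 3. (This is only a lower bound: in general the CP rank may exceed every unfolding rank, so we still need to exhibit 3 rank-1 terms summing to T.)
Upper bound: T is a sum of 3 rank-1 terms, T = [1, -1] ⊗ [2, -1] ⊗ [4, -4, 0] + [1, 0] ⊗ [1, -2] ⊗ [2, 4, 2] + [1, 1] ⊗ [2, 1] ⊗ [-1, 1, -2] (written with every a and b primitive with positive leading entry and the scale carried by c; CP decompositions are not unique, and this one is verified by expanding entrywise), so rank(T) ≤ 3.
These bounds meet, so rank(T) = 3.
Check entry T[0,0,1] = -2: (1)·(2)·(-4) + (1)·(1)·(4) + (1)·(2)·(1) = -2.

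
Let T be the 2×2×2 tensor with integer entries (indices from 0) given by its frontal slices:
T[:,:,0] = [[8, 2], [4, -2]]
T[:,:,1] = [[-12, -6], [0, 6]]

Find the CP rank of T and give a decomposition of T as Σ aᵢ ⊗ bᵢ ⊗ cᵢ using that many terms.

rank(T) = 2

Lower bound: the mode-3 unfolding of T (rows indexed by k, columns by (i,j) = (0,0), (0,1), (1,0), (1,1)) is [[8, 2, 4, -2], [-12, -6, 0, 6]].
There the 2×2 minor on rows k ∈ {0, 1}, columns (i,j) ∈ {(0,0), (0,1)} is det [[8, 2], [-12, -6]] = -24 ≠ 0, so this unfolding has rank ≥ 2; CP rank is at least every unfolding rank, so rank(T) ≥ 2. (This is only a lower bound: in general the CP rank may exceed every unfolding rank, so we still need to exhibit 2 rank-1 terms summing to T.)
Upper bound — finding two terms. Write S_k = T[:,:,k] for the frontal slices: S₀ = [[8, 2], [4, -2]], S₁ = [[-12, -6], [0, 6]].
If T = a₁ ⊗ b₁ ⊗ c₁ + a₂ ⊗ b₂ ⊗ c₂ then each S_k = c₁[k]·a₁b₁ᵀ + c₂[k]·a₂b₂ᵀ. S₀ and S₁ are linearly independent, so a₁b₁ᵀ and a₂b₂ᵀ must span the same plane of matrices: they are the rank-1 matrices of the form x·S₀ + y·S₁.
det(x·S₀ + y·S₁) is −24·x² + 96·xy − 72·y² = (-24)·(x − 3·y)(x − y), vanishing at (x:y) = (3:1) and (1:1).
M₁ = 3·S₀ + S₁ = [[12, 0], [12, 0]] = 12·(1, 1)(1, 0)ᵀ and M₂ = S₀ + S₁ = [[-4, -4], [4, 4]] = (-4)·(1, -1)(1, 1)ᵀ, so take a₁ = (1, 1), b₁ = (1, 0), a₂ = (1, -1), b₂ = (1, 1).
Each slice is an integer combination of E₁ = a₁b₁ᵀ and E₂ = a₂b₂ᵀ: S₀ = 6·E₁ + 2·E₂, S₁ = −6·E₁ − 6·E₂; reading off coefficients, c₁ = (6, -6) and c₂ = (2, -6).
Hence T = (1, 1) ⊗ (1, 0) ⊗ (6, -6) + (1, -1) ⊗ (1, 1) ⊗ (2, -6), so rank(T) ≤ 2.
These bounds meet, so rank(T) = 2.
Check entry T[1,1,0] = -2: (1)·(0)·(6) + (-1)·(1)·(2) = -2.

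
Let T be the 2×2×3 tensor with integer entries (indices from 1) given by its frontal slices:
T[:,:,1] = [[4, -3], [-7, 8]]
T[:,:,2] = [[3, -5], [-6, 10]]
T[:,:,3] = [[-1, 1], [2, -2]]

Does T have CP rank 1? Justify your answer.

No

The mode-3 unfolding of T (rows indexed by k, columns by (i,j) = (1,1), (1,2), (2,1), (2,2)) is [[4, -3, -7, 8], [3, -5, -6, 10], [-1, 1, 2, -2]].
There the 3×3 minor on rows k ∈ {1, 2, 3}, columns (i,j) ∈ {(1,1), (1,2), (2,1)} is det [[4, -3, -7], [3, -5, -6], [-1, 1, 2]] = -2 ≠ 0, so this unfolding has rank ≥ 3; CP rank is at least every unfolding rank, so rank(T) ≥ 3.
In particular rank(T) ≥ 3 > 1, so T is not rank-1.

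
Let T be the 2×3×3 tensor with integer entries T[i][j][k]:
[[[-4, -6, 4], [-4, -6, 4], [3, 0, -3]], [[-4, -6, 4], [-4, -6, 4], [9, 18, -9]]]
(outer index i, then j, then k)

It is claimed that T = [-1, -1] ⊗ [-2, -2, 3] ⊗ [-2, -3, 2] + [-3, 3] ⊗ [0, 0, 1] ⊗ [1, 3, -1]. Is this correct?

Reconstruct entrywise from the claimed factors. For example, T[0,1,2] = 4 and Σₗ aₗ[0]bₗ[1]cₗ[2] = (-1)·(-2)·(2) + (-3)·(0)·(-1) = 4; checking all 18 entries, every one matches. The claim holds.

Yes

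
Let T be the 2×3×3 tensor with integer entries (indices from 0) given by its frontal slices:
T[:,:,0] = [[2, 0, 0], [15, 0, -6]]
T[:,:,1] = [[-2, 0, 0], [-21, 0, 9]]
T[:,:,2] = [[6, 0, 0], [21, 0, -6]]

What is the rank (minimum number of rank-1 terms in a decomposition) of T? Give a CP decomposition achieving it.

rank(T) = 2

Lower bound: the mode-1 unfolding of T (rows indexed by i, columns by (j,k) = (0,0), (0,1), (0,2), (1,0), (1,1), (1,2), (2,0), (2,1), (2,2)) is [[2, -2, 6, 0, 0, 0, 0, 0, 0], [15, -21, 21, 0, 0, 0, -6, 9, -6]].
There the 2×2 minor on rows i ∈ {0, 1}, columns (j,k) ∈ {(0,0), (0,1)} is det [[2, -2], [15, -21]] = -12 ≠ 0, so this unfolding has rank ≥ 2; CP rank is at least every unfolding rank, so rank(T) ≥ 2. (Flattening ranks never certify an upper bound on CP rank; for that we must actually write T with 2 rank-1 terms.)
Upper bound — finding two terms. Write S_k = T[:,:,k] for the frontal slices: S₀ = [[2, 0, 0], [15, 0, -6]], S₁ = [[-2, 0, 0], [-21, 0, 9]], S₂ = [[6, 0, 0], [21, 0, -6]].
If T = a₁ ⊗ b₁ ⊗ c₁ + a₂ ⊗ b₂ ⊗ c₂ then each S_k = c₁[k]·a₁b₁ᵀ + c₂[k]·a₂b₂ᵀ. S₀ and S₁ are linearly independent, so a₁b₁ᵀ and a₂b₂ᵀ must span the same plane of matrices: they are the rank-1 matrices of the form x·S₀ + y·S₁.
The 2×2 minor of x·S₀ + y·S₁ on rows {0,1}, columns {0,2} is −12·x² + 30·xy − 18·y² = (-6)·(2·x − 3·y)(x − y), vanishing at (x:y) = (3:2) and (1:1).
M₁ = 3·S₀ + 2·S₁ = [[2, 0, 0], [3, 0, 0]] = [2, 3][1, 0, 0]ᵀ and M₂ = S₀ + S₁ = [[0, 0, 0], [-6, 0, 3]] = (-3)·[0, 1][2, 0, -1]ᵀ, so take a₁ = [2, 3], b₁ = [1, 0, 0], a₂ = [0, 1], b₂ = [2, 0, -1].
Each slice is an integer combination of E₁ = a₁b₁ᵀ and E₂ = a₂b₂ᵀ: S₀ = E₁ + 6·E₂, S₁ = −E₁ − 9·E₂, S₂ = 3·E₁ + 6·E₂; reading off coefficients, c₁ = [1, -1, 3] and c₂ = [6, -9, 6].
Hence T = [2, 3] ⊗ [1, 0, 0] ⊗ [1, -1, 3] + [0, 1] ⊗ [2, 0, -1] ⊗ [6, -9, 6], so rank(T) ≤ 2.
These bounds meet, so rank(T) = 2.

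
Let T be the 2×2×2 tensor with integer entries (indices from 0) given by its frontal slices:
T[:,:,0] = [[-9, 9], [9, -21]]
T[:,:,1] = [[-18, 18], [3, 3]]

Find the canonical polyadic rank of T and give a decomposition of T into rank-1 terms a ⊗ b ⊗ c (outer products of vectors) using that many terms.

Lower bound: the mode-2 unfolding of T (rows indexed by j, columns by (i,k) = (0,0), (0,1), (1,0), (1,1)) is [[-9, -18, 9, 3], [9, 18, -21, 3]].
There the 2×2 minor on rows j ∈ {0, 1}, columns (i,k) ∈ {(0,0), (1,0)} is det [[-9, 9], [9, -21]] = 108 ≠ 0, so this unfolding has rank ≥ 2; CP rank is at least every unfolding rank, so rank(T) ≥ 2. (Unfolding ranks only ever bound the CP rank from below — rank(T) can be strictly larger than all of them — so the matching upper bound has to come from an explicit 2-term decomposition.)
Upper bound — finding two terms. Write S_k = T[:,:,k] for the frontal slices: S₀ = [[-9, 9], [9, -21]], S₁ = [[-18, 18], [3, 3]].
If T = a₁ ⊗ b₁ ⊗ c₁ + a₂ ⊗ b₂ ⊗ c₂ then each S_k = c₁[k]·a₁b₁ᵀ + c₂[k]·a₂b₂ᵀ. S₀ and S₁ are linearly independent, so a₁b₁ᵀ and a₂b₂ᵀ must span the same plane of matrices: they are the rank-1 matrices of the form x·S₀ + y·S₁.
det(x·S₀ + y·S₁) is 108·x² + 162·xy − 108·y² = 54·(x + 2·y)(2·x − y), vanishing at (x:y) = (2:-1) and (1:2).
M₁ = 2·S₀ − S₁ = [[0, 0], [15, -45]] = 15·[0, 1][1, -3]ᵀ and M₂ = S₀ + 2·S₁ = [[-45, 45], [15, -15]] = (-15)·[3, -1][1, -1]ᵀ, so take a₁ = [0, 1], b₁ = [1, -3], a₂ = [3, -1], b₂ = [1, -1].
Each slice is an integer combination of E₁ = a₁b₁ᵀ and E₂ = a₂b₂ᵀ: S₀ = 6·E₁ − 3·E₂, S₁ = −3·E₁ − 6·E₂; reading off coefficients, c₁ = [6, -3] and c₂ = [-3, -6].
Hence T = [0, 1] ⊗ [1, -3] ⊗ [6, -3] + [3, -1] ⊗ [1, -1] ⊗ [-3, -6], so rank(T) ≤ 2.
These bounds meet, so rank(T) = 2.

rank(T) = 2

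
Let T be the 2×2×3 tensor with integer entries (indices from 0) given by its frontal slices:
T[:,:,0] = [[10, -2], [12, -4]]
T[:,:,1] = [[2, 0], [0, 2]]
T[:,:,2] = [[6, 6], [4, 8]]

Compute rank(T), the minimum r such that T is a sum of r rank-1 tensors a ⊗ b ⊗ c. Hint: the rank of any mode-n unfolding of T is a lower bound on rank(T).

3

Lower bound: the mode-3 unfolding of T (rows indexed by k, columns by (i,j) = (0,0), (0,1), (1,0), (1,1)) is [[10, -2, 12, -4], [2, 0, 0, 2], [6, 6, 4, 8]].
There the 3×3 minor on rows k ∈ {0, 1, 2}, columns (i,j) ∈ {(0,0), (0,1), (1,0)} is det [[10, -2, 12], [2, 0, 0], [6, 6, 4]] = 160 ≠ 0, so this unfolding has rank ≥ 3; CP rank is at least every unfolding rank, so rank(T) ≥ 3. (This is only a lower bound: in general the CP rank may exceed every unfolding rank, so we still need to exhibit 3 rank-1 terms summing to T.)
Upper bound: T is a sum of 3 rank-1 terms, T = (1, 1) ⊗ (0, 1) ⊗ (4, 0, 8) + (1, 1) ⊗ (2, -1) ⊗ (4, 2, 4) + (1, 2) ⊗ (1, -1) ⊗ (2, -2, -2) (written with every a and b primitive with positive leading entry and the scale carried by c; CP decompositions are not unique, and this one is verified by expanding entrywise), so rank(T) ≤ 3.
These bounds meet, so rank(T) = 3.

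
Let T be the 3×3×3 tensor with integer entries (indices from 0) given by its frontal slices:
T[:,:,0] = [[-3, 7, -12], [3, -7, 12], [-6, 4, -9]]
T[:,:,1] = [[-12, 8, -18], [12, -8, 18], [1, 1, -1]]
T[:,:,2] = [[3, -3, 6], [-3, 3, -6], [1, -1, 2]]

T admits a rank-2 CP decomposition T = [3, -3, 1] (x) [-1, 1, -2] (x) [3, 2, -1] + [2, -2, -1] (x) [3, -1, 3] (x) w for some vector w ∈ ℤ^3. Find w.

w = [1, -1, 0]

Subtract the known terms from T to get the rank-1 residual R = [2, -2, -1] (x) [3, -1, 3] (x) w, so R[i,j,k] = a[i]·b[j]·w[k]. Pick indices with nonzero a[0]·b[0] = (2)·(3) = 6. Only the fibre through (0,0,·) is needed: R[0,0,:] = T[0,0,:] − Σₗ aₗ[0]bₗ[0]cₗ = [-3, -12, 3] − (3)·(-1)·[3, 2, -1] = [6, -6, 0]. Then w[k] = R[0,0,k] / 6 for each k, giving w = [6, -6, 0] / 6 = [1, -1, 0].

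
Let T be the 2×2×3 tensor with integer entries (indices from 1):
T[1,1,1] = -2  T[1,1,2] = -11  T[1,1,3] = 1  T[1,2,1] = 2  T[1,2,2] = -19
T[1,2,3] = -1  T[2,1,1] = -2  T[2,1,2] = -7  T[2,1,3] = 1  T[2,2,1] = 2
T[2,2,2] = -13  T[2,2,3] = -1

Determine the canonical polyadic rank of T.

Lower bound: in the mode-2 unfolding of T (rows indexed by j, columns by (i,k)) the 2×2 minor on rows j ∈ {1, 2}, columns (i,k) ∈ {(1,1), (1,2)} is det [[-2, -11], [2, -19]] = 60 ≠ 0, so that unfolding has rank ≥ 2 and hence rank(T) ≥ 2 (CP rank is at least every unfolding rank, though it can be larger).
Upper bound: with S_k = T[:,:,k], the two rank-1 terms a₁b₁ᵀ, a₂b₂ᵀ are the rank-1 members of the pencil x·S₁ + y·S₂.
det(x·S₁ + y·S₂) is −20·xy + 10·y² = (-10)·(2·x − y)(y), vanishing at (x:y) = (1:2) and (1:0).
M₁ = S₁ + 2·S₂ = [[-24, -36], [-16, -24]] = (-4)·(3, 2)(2, 3)ᵀ and M₂ = S₁ = [[-2, 2], [-2, 2]] = (-2)·(1, 1)(1, -1)ᵀ, so take a₁ = (3, 2), b₁ = (2, 3), a₂ = (1, 1), b₂ = (1, -1).
Each slice is an integer combination of E₁ = a₁b₁ᵀ and E₂ = a₂b₂ᵀ: S₁ = −2·E₂, S₂ = −2·E₁ + E₂, S₃ = E₂; reading off coefficients, c₁ = (0, -2, 0) and c₂ = (-2, 1, 1).
Hence T = (3, 2) ∘ (2, 3) ∘ (0, -2, 0) + (1, 1) ∘ (1, -1) ∘ (-2, 1, 1), so rank(T) ≤ 2.
These bounds meet, so rank(T) = 2.

2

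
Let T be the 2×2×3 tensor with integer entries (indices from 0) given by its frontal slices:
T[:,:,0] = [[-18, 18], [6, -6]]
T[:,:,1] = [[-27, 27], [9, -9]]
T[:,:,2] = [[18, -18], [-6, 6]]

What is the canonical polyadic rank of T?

1

Lower bound: T ≠ 0 (e.g. T[0,0,0] = -18), so rank(T) ≥ 1.
Upper bound: if T = a ⊗ b ⊗ c then every fibre of T is a multiple of the corresponding factor, so read the factors off the fibres through the nonzero entry T[0,0,0] = -18.
The mode-1 fibre T[:,0,0] = [-18, 6] gives a = [3, -1] (primitive direction); the mode-2 fibre T[0,:,0] = [-18, 18] gives b = [1, -1]; then c[k] = T[0,0,k] / (a[0]·b[0]) = [-18, -27, 18] / 3 = [-6, -9, 6].
Expanding [3, -1] ⊗ [1, -1] ⊗ [-6, -9, 6] reproduces all 12 entries of T, so T = [3, -1] ⊗ [1, -1] ⊗ [-6, -9, 6] and rank(T) ≤ 1.
These bounds meet, so rank(T) = 1.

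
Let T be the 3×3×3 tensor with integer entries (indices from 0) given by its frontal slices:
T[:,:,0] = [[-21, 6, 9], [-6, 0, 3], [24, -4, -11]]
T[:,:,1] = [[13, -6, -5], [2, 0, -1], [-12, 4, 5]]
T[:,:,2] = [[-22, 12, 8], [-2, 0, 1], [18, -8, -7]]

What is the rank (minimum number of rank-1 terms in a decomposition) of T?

Lower bound: the mode-3 unfolding of T (rows indexed by k, columns by (i,j) = (0,0), (0,1), (0,2), (1,0), (1,1), (1,2), (2,0), (2,1), (2,2)) is [[-21, 6, 9, -6, 0, 3, 24, -4, -11], [13, -6, -5, 2, 0, -1, -12, 4, 5], [-22, 12, 8, -2, 0, 1, 18, -8, -7]].
There the 2×2 minor on rows k ∈ {0, 1}, columns (i,j) ∈ {(0,0), (0,1)} is det [[-21, 6], [13, -6]] = 48 ≠ 0, so this unfolding has rank ≥ 2; CP rank is at least every unfolding rank, so rank(T) ≥ 2. (This is only a lower bound: in general the CP rank may exceed every unfolding rank, so we still need to exhibit 2 rank-1 terms summing to T.)
Upper bound — finding two terms. Write S_k = T[:,:,k] for the frontal slices: S₀ = [[-21, 6, 9], [-6, 0, 3], [24, -4, -11]], S₁ = [[13, -6, -5], [2, 0, -1], [-12, 4, 5]], S₂ = [[-22, 12, 8], [-2, 0, 1], [18, -8, -7]].
If T = a₁ (x) b₁ (x) c₁ + a₂ (x) b₂ (x) c₂ then each S_k = c₁[k]·a₁b₁ᵀ + c₂[k]·a₂b₂ᵀ. S₀ and S₁ are linearly independent, so a₁b₁ᵀ and a₂b₂ᵀ must span the same plane of matrices: they are the rank-1 matrices of the form x·S₀ + y·S₁.
The 2×2 minor of x·S₀ + y·S₁ on rows {0,1}, columns {0,1} is 36·x² − 48·xy + 12·y² = 12·(3·x − y)(x − y), vanishing at (x:y) = (1:3) and (1:1).
M₁ = S₀ + 3·S₁ = [[18, -12, -6], [0, 0, 0], [-12, 8, 4]] = 2·(3, 0, -2)(3, -2, -1)ᵀ and M₂ = S₀ + S₁ = [[-8, 0, 4], [-4, 0, 2], [12, 0, -6]] = (-2)·(2, 1, -3)(2, 0, -1)ᵀ, so take a₁ = (3, 0, -2), b₁ = (3, -2, -1), a₂ = (2, 1, -3), b₂ = (2, 0, -1).
Each slice is an integer combination of E₁ = a₁b₁ᵀ and E₂ = a₂b₂ᵀ: S₀ = −E₁ − 3·E₂, S₁ = E₁ + E₂, S₂ = −2·E₁ − E₂; reading off coefficients, c₁ = (-1, 1, -2) and c₂ = (-3, 1, -1).
Hence T = (3, 0, -2) (x) (3, -2, -1) (x) (-1, 1, -2) + (2, 1, -3) (x) (2, 0, -1) (x) (-3, 1, -1), so rank(T) ≤ 2.
These bounds meet, so rank(T) = 2.
Check entry T[2,2,1] = 5: (-2)·(-1)·(1) + (-3)·(-1)·(1) = 5.

2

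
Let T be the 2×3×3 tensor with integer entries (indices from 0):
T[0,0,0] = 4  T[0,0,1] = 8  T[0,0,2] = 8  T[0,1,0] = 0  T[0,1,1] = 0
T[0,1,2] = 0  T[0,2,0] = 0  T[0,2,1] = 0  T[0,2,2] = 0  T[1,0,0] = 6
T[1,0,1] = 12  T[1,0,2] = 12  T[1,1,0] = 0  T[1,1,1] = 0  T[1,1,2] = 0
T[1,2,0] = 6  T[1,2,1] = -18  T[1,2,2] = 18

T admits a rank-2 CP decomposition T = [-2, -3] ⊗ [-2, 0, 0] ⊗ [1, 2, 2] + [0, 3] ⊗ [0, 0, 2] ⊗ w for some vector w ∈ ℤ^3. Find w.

w = [1, -3, 3]

Subtract the known terms from T to get the rank-1 residual R = [0, 3] ⊗ [0, 0, 2] ⊗ w, so R[i,j,k] = a[i]·b[j]·w[k]. Pick indices with nonzero a[1]·b[2] = (3)·(2) = 6. Only the fibre through (1,2,·) is needed: R[1,2,:] = T[1,2,:] − Σₗ aₗ[1]bₗ[2]cₗ = [6, -18, 18] − (-3)·(0)·[1, 2, 2] = [6, -18, 18]. Then w[k] = R[1,2,k] / 6 for each k, giving w = [6, -18, 18] / 6 = [1, -3, 3].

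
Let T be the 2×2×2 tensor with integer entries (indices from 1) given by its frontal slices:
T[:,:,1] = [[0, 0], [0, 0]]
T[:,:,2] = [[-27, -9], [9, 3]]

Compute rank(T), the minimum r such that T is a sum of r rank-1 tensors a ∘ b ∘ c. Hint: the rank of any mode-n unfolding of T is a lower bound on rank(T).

Lower bound: T ≠ 0 (e.g. T[1,1,2] = -27), so rank(T) ≥ 1.
Upper bound: if T = a ∘ b ∘ c then every fibre of T is a multiple of the corresponding factor, so read the factors off the fibres through the nonzero entry T[1,1,2] = -27.
The mode-1 fibre T[:,1,2] = [-27, 9] gives a = [3, -1] (primitive direction); the mode-2 fibre T[1,:,2] = [-27, -9] gives b = [3, 1]; then c[k] = T[1,1,k] / (a[1]·b[1]) = [0, -27] / 9 = [0, -3].
Expanding [3, -1] ∘ [3, 1] ∘ [0, -3] reproduces all 8 entries of T, so T = [3, -1] ∘ [3, 1] ∘ [0, -3] and rank(T) ≤ 1.
These bounds meet, so rank(T) = 1.

1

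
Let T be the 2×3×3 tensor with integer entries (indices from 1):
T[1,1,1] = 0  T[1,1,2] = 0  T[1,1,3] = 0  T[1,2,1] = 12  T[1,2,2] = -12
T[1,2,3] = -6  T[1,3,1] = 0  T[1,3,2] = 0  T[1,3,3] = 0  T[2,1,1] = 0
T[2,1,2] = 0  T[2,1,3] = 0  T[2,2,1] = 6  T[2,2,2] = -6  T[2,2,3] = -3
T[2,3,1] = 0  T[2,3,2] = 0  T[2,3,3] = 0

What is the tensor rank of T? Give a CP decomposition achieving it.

Lower bound: T ≠ 0 (e.g. T[1,2,1] = 12), so rank(T) ≥ 1.
Upper bound: if T = a ∘ b ∘ c then every fibre of T is a multiple of the corresponding factor, so read the factors off the fibres through the nonzero entry T[1,2,1] = 12.
The mode-1 fibre T[:,2,1] = [12, 6] gives a = [2, 1] (primitive direction); the mode-2 fibre T[1,:,1] = [0, 12, 0] gives b = [0, 1, 0]; then c[k] = T[1,2,k] / (a[1]·b[2]) = [12, -12, -6] / 2 = [6, -6, -3].
Expanding [2, 1] ∘ [0, 1, 0] ∘ [6, -6, -3] reproduces all 18 entries of T, so T = [2, 1] ∘ [0, 1, 0] ∘ [6, -6, -3] and rank(T) ≤ 1.
These bounds meet, so rank(T) = 1.
Check entry T[2,1,3] = 0: (1)·(0)·(-3) = 0.

rank(T) = 1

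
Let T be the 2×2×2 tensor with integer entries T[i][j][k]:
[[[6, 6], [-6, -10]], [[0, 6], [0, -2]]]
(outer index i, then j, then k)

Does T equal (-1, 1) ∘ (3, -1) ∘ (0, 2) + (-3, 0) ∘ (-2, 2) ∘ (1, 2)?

Reconstruct entrywise from the claimed factors. For example, T[0,0,0] = 6 and Σₗ aₗ[0]bₗ[0]cₗ[0] = (-1)·(3)·(0) + (-3)·(-2)·(1) = 6; checking all 8 entries, every one matches. The claim holds.

Yes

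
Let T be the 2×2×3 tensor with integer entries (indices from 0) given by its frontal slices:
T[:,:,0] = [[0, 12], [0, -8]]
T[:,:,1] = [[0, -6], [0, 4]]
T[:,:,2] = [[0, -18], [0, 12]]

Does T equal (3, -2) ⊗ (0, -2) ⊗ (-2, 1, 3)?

Reconstruct entrywise from the claimed factors. For example, T[0,1,2] = -18 and Σₗ aₗ[0]bₗ[1]cₗ[2] = (3)·(-2)·(3) = -18; checking all 12 entries, every one matches. The claim holds.

Yes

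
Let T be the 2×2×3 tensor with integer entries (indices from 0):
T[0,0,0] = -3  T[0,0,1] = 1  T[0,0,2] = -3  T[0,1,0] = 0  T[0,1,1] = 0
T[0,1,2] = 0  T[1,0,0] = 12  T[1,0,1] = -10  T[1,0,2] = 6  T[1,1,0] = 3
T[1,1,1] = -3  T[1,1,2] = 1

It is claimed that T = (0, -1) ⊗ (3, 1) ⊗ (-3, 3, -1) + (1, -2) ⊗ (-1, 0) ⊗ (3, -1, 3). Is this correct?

Reconstruct entry (1,0,0) from the claimed factors: Σₗ aₗ[1]bₗ[0]cₗ[0] = (-1)·(3)·(-3) + (-2)·(-1)·(3) = 15, but T[1,0,0] = 12. The claim is false.

No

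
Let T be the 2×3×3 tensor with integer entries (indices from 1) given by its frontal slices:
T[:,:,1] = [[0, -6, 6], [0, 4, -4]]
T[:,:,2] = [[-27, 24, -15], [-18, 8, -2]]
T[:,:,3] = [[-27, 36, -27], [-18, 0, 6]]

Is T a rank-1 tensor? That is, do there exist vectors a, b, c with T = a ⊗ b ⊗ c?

No

The mode-3 unfolding of T (rows indexed by k, columns by (i,j) = (1,1), (1,2), (1,3), (2,1), (2,2), (2,3)) is [[0, -6, 6, 0, 4, -4], [-27, 24, -15, -18, 8, -2], [-27, 36, -27, -18, 0, 6]].
There the 2×2 minor on rows k ∈ {1, 2}, columns (i,j) ∈ {(1,1), (1,2)} is det [[0, -6], [-27, 24]] = -162 ≠ 0, so this unfolding has rank ≥ 2; CP rank is at least every unfolding rank, so rank(T) ≥ 2.
In particular rank(T) ≥ 2 > 1, so T is not rank-1.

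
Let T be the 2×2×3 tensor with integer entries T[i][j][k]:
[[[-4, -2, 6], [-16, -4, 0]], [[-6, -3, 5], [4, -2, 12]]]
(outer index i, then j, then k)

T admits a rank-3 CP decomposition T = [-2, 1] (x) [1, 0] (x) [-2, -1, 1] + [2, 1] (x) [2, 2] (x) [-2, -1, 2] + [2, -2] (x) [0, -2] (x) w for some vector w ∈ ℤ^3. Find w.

w = [2, 0, 2]

Subtract the known terms from T to get the rank-1 residual R = [2, -2] (x) [0, -2] (x) w, so R[i,j,k] = a[i]·b[j]·w[k]. Pick indices with nonzero a[0]·b[1] = (2)·(-2) = -4. Only the fibre through (0,1,·) is needed: R[0,1,:] = T[0,1,:] − Σₗ aₗ[0]bₗ[1]cₗ = [-16, -4, 0] − (-2)·(0)·[-2, -1, 1] − (2)·(2)·[-2, -1, 2] = [-8, 0, -8]. Then w[k] = R[0,1,k] / -4 for each k, giving w = [-8, 0, -8] / -4 = [2, 0, 2].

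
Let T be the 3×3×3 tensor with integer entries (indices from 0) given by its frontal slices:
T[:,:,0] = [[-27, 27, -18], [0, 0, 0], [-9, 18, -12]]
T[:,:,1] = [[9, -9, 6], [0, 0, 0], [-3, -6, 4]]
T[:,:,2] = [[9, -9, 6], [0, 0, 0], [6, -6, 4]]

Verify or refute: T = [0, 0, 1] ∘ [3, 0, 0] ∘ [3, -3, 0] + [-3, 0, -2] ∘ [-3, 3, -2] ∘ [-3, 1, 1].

Yes

Reconstruct entrywise from the claimed factors. For example, T[2,0,0] = -9 and Σₗ aₗ[2]bₗ[0]cₗ[0] = (1)·(3)·(3) + (-2)·(-3)·(-3) = -9; checking all 27 entries, every one matches. The claim holds.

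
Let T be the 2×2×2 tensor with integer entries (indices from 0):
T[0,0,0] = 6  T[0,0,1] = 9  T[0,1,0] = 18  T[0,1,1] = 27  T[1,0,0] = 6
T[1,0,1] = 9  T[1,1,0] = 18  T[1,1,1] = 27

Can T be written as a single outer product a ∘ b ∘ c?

If T = a ∘ b ∘ c then every fibre of T is a multiple of the corresponding factor, so read the factors off the fibres through the nonzero entry T[0,0,0] = 6.
The mode-1 fibre T[:,0,0] = [6, 6] gives a = (1, 1) (primitive direction); the mode-2 fibre T[0,:,0] = [6, 18] gives b = (1, 3); then c[k] = T[0,0,k] / (a[0]·b[0]) = [6, 9] / 1 = (6, 9).
Expanding (1, 1) ∘ (1, 3) ∘ (6, 9) reproduces all 8 entries of T, so T = (1, 1) ∘ (1, 3) ∘ (6, 9) and rank(T) ≤ 1.
Equivalently every frontal slice T[:,:,k] is c[k] times the rank-1 matrix (1, 1) ∘ (1, 3). So T has rank 1 (it is nonzero).

Yes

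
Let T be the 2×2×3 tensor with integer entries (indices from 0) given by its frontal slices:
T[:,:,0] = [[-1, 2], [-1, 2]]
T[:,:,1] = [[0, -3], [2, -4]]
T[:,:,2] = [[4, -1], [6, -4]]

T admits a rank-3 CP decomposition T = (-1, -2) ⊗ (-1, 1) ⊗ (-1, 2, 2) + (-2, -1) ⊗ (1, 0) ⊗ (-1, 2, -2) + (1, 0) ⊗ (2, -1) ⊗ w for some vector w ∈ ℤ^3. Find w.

w = (-1, 1, -1)

Subtract the known terms from T to get the rank-1 residual R = (1, 0) ⊗ (2, -1) ⊗ w, so R[i,j,k] = a[i]·b[j]·w[k]. Pick indices with nonzero a[0]·b[0] = (1)·(2) = 2. Only the fibre through (0,0,·) is needed: R[0,0,:] = T[0,0,:] − Σₗ aₗ[0]bₗ[0]cₗ = [-1, 0, 4] − (-1)·(-1)·(-1, 2, 2) − (-2)·(1)·(-1, 2, -2) = [-2, 2, -2]. Then w[k] = R[0,0,k] / 2 for each k, giving w = [-2, 2, -2] / 2 = (-1, 1, -1).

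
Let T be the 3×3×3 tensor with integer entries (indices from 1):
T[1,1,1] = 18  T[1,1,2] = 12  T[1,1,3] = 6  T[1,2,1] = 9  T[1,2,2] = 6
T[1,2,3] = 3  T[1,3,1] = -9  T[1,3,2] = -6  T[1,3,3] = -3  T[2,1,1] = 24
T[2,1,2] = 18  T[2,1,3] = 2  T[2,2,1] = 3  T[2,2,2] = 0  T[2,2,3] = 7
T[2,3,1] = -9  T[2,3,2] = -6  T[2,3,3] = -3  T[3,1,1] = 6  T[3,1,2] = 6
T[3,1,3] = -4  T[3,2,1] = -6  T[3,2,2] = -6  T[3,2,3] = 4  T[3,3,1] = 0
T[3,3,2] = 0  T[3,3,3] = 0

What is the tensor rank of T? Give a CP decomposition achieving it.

rank(T) = 2

Lower bound: in the mode-1 unfolding of T (rows indexed by i, columns by (j,k)) the 2×2 minor on rows i ∈ {1, 2}, columns (j,k) ∈ {(1,1), (1,2)} is det [[18, 12], [24, 18]] = 36 ≠ 0, so that unfolding has rank ≥ 2 and hence rank(T) ≥ 2 (CP rank is at least every unfolding rank, though it can be larger).
Upper bound: with S_k = T[:,:,k], the two rank-1 terms a₁b₁ᵀ, a₂b₂ᵀ are the rank-1 members of the pencil x·S₁ + y·S₂.
The 2×2 minor of x·S₁ + y·S₂ on rows {1,2}, columns {1,2} is −162·x² − 270·xy − 108·y² = (-54)·(3·x + 2·y)(x + y), vanishing at (x:y) = (2:-3) and (1:-1).
M₁ = 2·S₁ − 3·S₂ = [[0, 0, 0], [-6, 6, 0], [-6, 6, 0]] = (-6)·[0, 1, 1][1, -1, 0]ᵀ and M₂ = S₁ − S₂ = [[6, 3, -3], [6, 3, -3], [0, 0, 0]] = 3·[1, 1, 0][2, 1, -1]ᵀ, so take a₁ = [0, 1, 1], b₁ = [1, -1, 0], a₂ = [1, 1, 0], b₂ = [2, 1, -1].
Each slice is an integer combination of E₁ = a₁b₁ᵀ and E₂ = a₂b₂ᵀ: S₁ = 6·E₁ + 9·E₂, S₂ = 6·E₁ + 6·E₂, S₃ = −4·E₁ + 3·E₂; reading off coefficients, c₁ = [6, 6, -4] and c₂ = [9, 6, 3].
Hence T = [0, 1, 1] (x) [1, -1, 0] (x) [6, 6, -4] + [1, 1, 0] (x) [2, 1, -1] (x) [9, 6, 3], so rank(T) ≤ 2.
These bounds meet, so rank(T) = 2.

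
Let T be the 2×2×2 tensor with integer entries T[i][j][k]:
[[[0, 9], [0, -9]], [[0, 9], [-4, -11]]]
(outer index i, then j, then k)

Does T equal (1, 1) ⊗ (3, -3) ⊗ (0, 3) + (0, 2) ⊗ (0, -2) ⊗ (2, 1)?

Reconstruct entry (1,1,0) from the claimed factors: Σₗ aₗ[1]bₗ[1]cₗ[0] = (1)·(-3)·(0) + (2)·(-2)·(2) = -8, but T[1,1,0] = -4. The claim is false.

No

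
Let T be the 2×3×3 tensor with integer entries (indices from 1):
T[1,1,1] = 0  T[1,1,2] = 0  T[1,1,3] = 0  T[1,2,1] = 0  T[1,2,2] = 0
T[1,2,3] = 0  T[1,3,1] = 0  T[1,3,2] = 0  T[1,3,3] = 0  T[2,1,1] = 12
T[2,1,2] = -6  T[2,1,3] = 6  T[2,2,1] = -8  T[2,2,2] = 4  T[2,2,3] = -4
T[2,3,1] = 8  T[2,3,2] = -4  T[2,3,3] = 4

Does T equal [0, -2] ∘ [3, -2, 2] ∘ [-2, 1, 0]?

No

Reconstruct entry (2,1,3) from the claimed factors: Σₗ aₗ[2]bₗ[1]cₗ[3] = (-2)·(3)·(0) = 0, but T[2,1,3] = 6. The claim is false.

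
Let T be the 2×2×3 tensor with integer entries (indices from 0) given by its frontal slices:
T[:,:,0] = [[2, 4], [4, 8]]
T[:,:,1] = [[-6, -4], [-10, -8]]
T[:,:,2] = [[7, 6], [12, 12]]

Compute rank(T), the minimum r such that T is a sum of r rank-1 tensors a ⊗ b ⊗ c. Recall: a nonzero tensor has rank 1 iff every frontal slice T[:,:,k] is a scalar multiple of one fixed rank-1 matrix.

2

Lower bound: the mode-3 unfolding of T (rows indexed by k, columns by (i,j) = (0,0), (0,1), (1,0), (1,1)) is [[2, 4, 4, 8], [-6, -4, -10, -8], [7, 6, 12, 12]].
There the 2×2 minor on rows k ∈ {0, 1}, columns (i,j) ∈ {(0,0), (0,1)} is det [[2, 4], [-6, -4]] = 16 ≠ 0, so this unfolding has rank ≥ 2; CP rank is at least every unfolding rank, so rank(T) ≥ 2. (Flattening ranks never certify an upper bound on CP rank; for that we must actually write T with 2 rank-1 terms.)
Upper bound — finding two terms. Write S_k = T[:,:,k] for the frontal slices: S₀ = [[2, 4], [4, 8]], S₁ = [[-6, -4], [-10, -8]], S₂ = [[7, 6], [12, 12]].
If T = a₁ ⊗ b₁ ⊗ c₁ + a₂ ⊗ b₂ ⊗ c₂ then each S_k = c₁[k]·a₁b₁ᵀ + c₂[k]·a₂b₂ᵀ. S₀ and S₁ are linearly independent, so a₁b₁ᵀ and a₂b₂ᵀ must span the same plane of matrices: they are the rank-1 matrices of the form x·S₀ + y·S₁.
det(x·S₀ + y·S₁) is −8·xy + 8·y² = (-8)·(x − y)(y), vanishing at (x:y) = (1:1) and (1:0).
M₁ = S₀ + S₁ = [[-4, 0], [-6, 0]] = (-2)·(2, 3)(1, 0)ᵀ and M₂ = S₀ = [[2, 4], [4, 8]] = 2·(1, 2)(1, 2)ᵀ, so take a₁ = (2, 3), b₁ = (1, 0), a₂ = (1, 2), b₂ = (1, 2).
Each slice is an integer combination of E₁ = a₁b₁ᵀ and E₂ = a₂b₂ᵀ: S₀ = 2·E₂, S₁ = −2·E₁ − 2·E₂, S₂ = 2·E₁ + 3·E₂; reading off coefficients, c₁ = (0, -2, 2) and c₂ = (2, -2, 3).
Hence T = (2, 3) ⊗ (1, 0) ⊗ (0, -2, 2) + (1, 2) ⊗ (1, 2) ⊗ (2, -2, 3), so rank(T) ≤ 2.
These bounds meet, so rank(T) = 2.
Check entry T[1,1,1] = -8: (3)·(0)·(-2) + (2)·(2)·(-2) = -8.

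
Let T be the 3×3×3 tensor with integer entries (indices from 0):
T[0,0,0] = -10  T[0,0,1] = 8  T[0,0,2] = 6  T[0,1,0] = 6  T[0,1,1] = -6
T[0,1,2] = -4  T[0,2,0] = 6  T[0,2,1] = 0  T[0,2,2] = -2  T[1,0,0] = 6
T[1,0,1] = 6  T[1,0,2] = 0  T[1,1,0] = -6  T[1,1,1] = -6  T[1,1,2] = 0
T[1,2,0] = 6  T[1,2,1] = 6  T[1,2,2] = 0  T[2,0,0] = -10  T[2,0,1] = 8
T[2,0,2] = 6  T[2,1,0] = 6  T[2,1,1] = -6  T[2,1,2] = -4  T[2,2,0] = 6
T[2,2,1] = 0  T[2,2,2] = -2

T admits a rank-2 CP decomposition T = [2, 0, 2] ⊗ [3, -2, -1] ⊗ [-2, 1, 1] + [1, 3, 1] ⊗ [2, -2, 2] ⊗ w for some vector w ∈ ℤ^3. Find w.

w = [1, 1, 0]

Subtract the known terms from T to get the rank-1 residual R = [1, 3, 1] ⊗ [2, -2, 2] ⊗ w, so R[i,j,k] = a[i]·b[j]·w[k]. Pick indices with nonzero a[0]·b[0] = (1)·(2) = 2. Only the fibre through (0,0,·) is needed: R[0,0,:] = T[0,0,:] − Σₗ aₗ[0]bₗ[0]cₗ = [-10, 8, 6] − (2)·(3)·[-2, 1, 1] = [2, 2, 0]. Then w[k] = R[0,0,k] / 2 for each k, giving w = [2, 2, 0] / 2 = [1, 1, 0].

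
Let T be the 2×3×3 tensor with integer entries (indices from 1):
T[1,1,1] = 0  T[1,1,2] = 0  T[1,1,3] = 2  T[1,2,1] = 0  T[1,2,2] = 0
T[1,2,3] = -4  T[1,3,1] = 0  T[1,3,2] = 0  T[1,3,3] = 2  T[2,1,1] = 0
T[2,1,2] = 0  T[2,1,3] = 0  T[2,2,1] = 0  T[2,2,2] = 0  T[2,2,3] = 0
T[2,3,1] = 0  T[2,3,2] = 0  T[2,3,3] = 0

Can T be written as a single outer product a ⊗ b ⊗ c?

Yes

If T = a ⊗ b ⊗ c then every fibre of T is a multiple of the corresponding factor, so read the factors off the fibres through the nonzero entry T[1,1,3] = 2.
The mode-1 fibre T[:,1,3] = [2, 0] gives a = [1, 0] (primitive direction); the mode-2 fibre T[1,:,3] = [2, -4, 2] gives b = [1, -2, 1]; then c[k] = T[1,1,k] / (a[1]·b[1]) = [0, 0, 2] / 1 = [0, 0, 2].
Expanding [1, 0] ⊗ [1, -2, 1] ⊗ [0, 0, 2] reproduces all 18 entries of T, so T = [1, 0] ⊗ [1, -2, 1] ⊗ [0, 0, 2] and rank(T) ≤ 1.
Equivalently every frontal slice T[:,:,k] is c[k] times the rank-1 matrix [1, 0] ⊗ [1, -2, 1]. So T has rank 1 (it is nonzero).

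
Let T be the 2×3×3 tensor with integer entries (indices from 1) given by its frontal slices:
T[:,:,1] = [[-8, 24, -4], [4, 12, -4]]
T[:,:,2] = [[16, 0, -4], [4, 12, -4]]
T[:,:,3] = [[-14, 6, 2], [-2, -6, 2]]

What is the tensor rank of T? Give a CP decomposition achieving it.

rank(T) = 2

Lower bound: the mode-1 unfolding of T (rows indexed by i, columns by (j,k) = (1,1), (1,2), (1,3), (2,1), (2,2), (2,3), (3,1), (3,2), (3,3)) is [[-8, 16, -14, 24, 0, 6, -4, -4, 2], [4, 4, -2, 12, 12, -6, -4, -4, 2]].
There the 2×2 minor on rows i ∈ {1, 2}, columns (j,k) ∈ {(1,1), (1,2)} is det [[-8, 16], [4, 4]] = -96 ≠ 0, so this unfolding has rank ≥ 2; CP rank is at least every unfolding rank, so rank(T) ≥ 2. (Unfolding ranks only ever bound the CP rank from below — rank(T) can be strictly larger than all of them — so the matching upper bound has to come from an explicit 2-term decomposition.)
Upper bound — finding two terms. Write S_k = T[:,:,k] for the frontal slices: S₁ = [[-8, 24, -4], [4, 12, -4]], S₂ = [[16, 0, -4], [4, 12, -4]], S₃ = [[-14, 6, 2], [-2, -6, 2]].
If T = a₁ ⊗ b₁ ⊗ c₁ + a₂ ⊗ b₂ ⊗ c₂ then each S_k = c₁[k]·a₁b₁ᵀ + c₂[k]·a₂b₂ᵀ. S₁ and S₂ are linearly independent, so a₁b₁ᵀ and a₂b₂ᵀ must span the same plane of matrices: they are the rank-1 matrices of the form x·S₁ + y·S₂.
The 2×2 minor of x·S₁ + y·S₂ on rows {1,2}, columns {1,2} is −192·x² + 192·y² = (-192)·(x − y)(x + y), vanishing at (x:y) = (1:1) and (1:-1).
M₁ = S₁ + S₂ = [[8, 24, -8], [8, 24, -8]] = 8·[1, 1][1, 3, -1]ᵀ and M₂ = S₁ − S₂ = [[-24, 24, 0], [0, 0, 0]] = (-24)·[1, 0][1, -1, 0]ᵀ, so take a₁ = [1, 1], b₁ = [1, 3, -1], a₂ = [1, 0], b₂ = [1, -1, 0].
Each slice is an integer combination of E₁ = a₁b₁ᵀ and E₂ = a₂b₂ᵀ: S₁ = 4·E₁ − 12·E₂, S₂ = 4·E₁ + 12·E₂, S₃ = −2·E₁ − 12·E₂; reading off coefficients, c₁ = [4, 4, -2] and c₂ = [-12, 12, -12].
Hence T = [1, 1] ⊗ [1, 3, -1] ⊗ [4, 4, -2] + [1, 0] ⊗ [1, -1, 0] ⊗ [-12, 12, -12], so rank(T) ≤ 2.
These bounds meet, so rank(T) = 2.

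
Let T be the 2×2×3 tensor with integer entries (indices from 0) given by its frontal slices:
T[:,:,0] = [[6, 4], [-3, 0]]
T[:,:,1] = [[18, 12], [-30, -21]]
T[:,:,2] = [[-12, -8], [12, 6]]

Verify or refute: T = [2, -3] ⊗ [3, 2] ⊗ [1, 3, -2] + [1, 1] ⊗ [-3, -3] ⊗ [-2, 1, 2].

No

Reconstruct entry (0,0,0) from the claimed factors: Σₗ aₗ[0]bₗ[0]cₗ[0] = (2)·(3)·(1) + (1)·(-3)·(-2) = 12, but T[0,0,0] = 6. The claim is false.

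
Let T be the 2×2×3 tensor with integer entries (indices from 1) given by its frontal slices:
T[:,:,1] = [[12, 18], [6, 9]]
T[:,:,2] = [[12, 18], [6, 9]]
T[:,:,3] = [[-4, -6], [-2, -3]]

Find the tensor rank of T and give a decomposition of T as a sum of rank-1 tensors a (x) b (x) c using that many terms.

rank(T) = 1

Lower bound: T ≠ 0 (e.g. T[1,1,1] = 12), so rank(T) ≥ 1.
Upper bound: if T = a (x) b (x) c then every fibre of T is a multiple of the corresponding factor, so read the factors off the fibres through the nonzero entry T[1,1,1] = 12.
The mode-1 fibre T[:,1,1] = [12, 6] gives a = [2, 1] (primitive direction); the mode-2 fibre T[1,:,1] = [12, 18] gives b = [2, 3]; then c[k] = T[1,1,k] / (a[1]·b[1]) = [12, 12, -4] / 4 = [3, 3, -1].
Expanding [2, 1] (x) [2, 3] (x) [3, 3, -1] reproduces all 12 entries of T, so T = [2, 1] (x) [2, 3] (x) [3, 3, -1] and rank(T) ≤ 1.
These bounds meet, so rank(T) = 1.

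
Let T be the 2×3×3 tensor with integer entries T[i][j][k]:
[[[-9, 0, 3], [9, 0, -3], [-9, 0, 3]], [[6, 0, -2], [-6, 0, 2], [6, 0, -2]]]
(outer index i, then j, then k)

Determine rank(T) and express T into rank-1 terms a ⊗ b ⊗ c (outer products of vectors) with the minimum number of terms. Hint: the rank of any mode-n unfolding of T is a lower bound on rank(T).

Lower bound: T ≠ 0 (e.g. T[0,0,0] = -9), so rank(T) ≥ 1.
Upper bound: if T = a ⊗ b ⊗ c then every fibre of T is a multiple of the corresponding factor, so read the factors off the fibres through the nonzero entry T[0,0,0] = -9.
The mode-1 fibre T[:,0,0] = [-9, 6] gives a = (3, -2) (primitive direction); the mode-2 fibre T[0,:,0] = [-9, 9, -9] gives b = (1, -1, 1); then c[k] = T[0,0,k] / (a[0]·b[0]) = [-9, 0, 3] / 3 = (-3, 0, 1).
Expanding (3, -2) ⊗ (1, -1, 1) ⊗ (-3, 0, 1) reproduces all 18 entries of T, so T = (3, -2) ⊗ (1, -1, 1) ⊗ (-3, 0, 1) and rank(T) ≤ 1.
These bounds meet, so rank(T) = 1.

rank(T) = 1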